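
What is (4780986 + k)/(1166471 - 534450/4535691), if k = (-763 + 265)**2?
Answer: 2534438298010/587861275779 ≈ 4.3113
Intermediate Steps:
k = 248004 (k = (-498)**2 = 248004)
(4780986 + k)/(1166471 - 534450/4535691) = (4780986 + 248004)/(1166471 - 534450/4535691) = 5028990/(1166471 - 534450*1/4535691) = 5028990/(1166471 - 178150/1511897) = 5028990/(1763583827337/1511897) = 5028990*(1511897/1763583827337) = 2534438298010/587861275779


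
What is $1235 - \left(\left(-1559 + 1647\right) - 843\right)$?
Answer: $1990$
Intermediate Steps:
$1235 - \left(\left(-1559 + 1647\right) - 843\right) = 1235 - \left(88 - 843\right) = 1235 - -755 = 1235 + 755 = 1990$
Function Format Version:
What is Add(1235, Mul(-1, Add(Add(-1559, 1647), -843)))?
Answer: 1990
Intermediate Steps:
Add(1235, Mul(-1, Add(Add(-1559, 1647), -843))) = Add(1235, Mul(-1, Add(88, -843))) = Add(1235, Mul(-1, -755)) = Add(1235, 755) = 1990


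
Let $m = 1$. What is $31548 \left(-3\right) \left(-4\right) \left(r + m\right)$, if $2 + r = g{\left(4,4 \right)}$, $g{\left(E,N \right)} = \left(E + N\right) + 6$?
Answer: $4921488$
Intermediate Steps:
$g{\left(E,N \right)} = 6 + E + N$
$r = 12$ ($r = -2 + \left(6 + 4 + 4\right) = -2 + 14 = 12$)
$31548 \left(-3\right) \left(-4\right) \left(r + m\right) = 31548 \left(-3\right) \left(-4\right) \left(12 + 1\right) = 31548 \cdot 12 \cdot 13 = 31548 \cdot 156 = 4921488$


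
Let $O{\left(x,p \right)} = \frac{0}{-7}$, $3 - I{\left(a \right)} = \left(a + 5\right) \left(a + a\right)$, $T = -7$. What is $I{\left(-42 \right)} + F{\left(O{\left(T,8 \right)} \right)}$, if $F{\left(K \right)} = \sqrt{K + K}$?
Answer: $-3105$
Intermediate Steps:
$I{\left(a \right)} = 3 - 2 a \left(5 + a\right)$ ($I{\left(a \right)} = 3 - \left(a + 5\right) \left(a + a\right) = 3 - \left(5 + a\right) 2 a = 3 - 2 a \left(5 + a\right)$)
$O{\left(x,p \right)} = 0$ ($O{\left(x,p \right)} = 0 \left(- \frac{1}{7}\right) = 0$)
$F{\left(K \right)} = \sqrt{2} \sqrt{K}$ ($F{\left(K \right)} = \sqrt{2 K} = \sqrt{2} \sqrt{K}$)
$I{\left(-42 \right)} + F{\left(O{\left(T,8 \right)} \right)} = \left(3 - -420 - 2 \left(-42\right)^{2}\right) + \sqrt{2} \sqrt{0} = \left(3 + 420 - 3528\right) + \sqrt{2} \cdot 0 = \left(3 + 420 - 3528\right) + 0 = -3105 + 0 = -3105$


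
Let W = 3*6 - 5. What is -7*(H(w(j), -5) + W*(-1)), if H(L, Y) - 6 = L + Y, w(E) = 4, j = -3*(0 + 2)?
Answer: 56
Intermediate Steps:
j = -6 (j = -3*2 = -6)
H(L, Y) = 6 + L + Y (H(L, Y) = 6 + (L + Y) = 6 + L + Y)
W = 13 (W = 18 - 5 = 13)
-7*(H(w(j), -5) + W*(-1)) = -7*((6 + 4 - 5) + 13*(-1)) = -7*(5 - 13) = -7*(-8) = 56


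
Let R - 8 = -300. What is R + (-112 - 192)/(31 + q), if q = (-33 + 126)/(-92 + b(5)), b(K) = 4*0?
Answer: -833596/2759 ≈ -302.14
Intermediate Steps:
b(K) = 0
q = -93/92 (q = (-33 + 126)/(-92 + 0) = 93/(-92) = 93*(-1/92) = -93/92 ≈ -1.0109)
R = -292 (R = 8 - 300 = -292)
R + (-112 - 192)/(31 + q) = -292 + (-112 - 192)/(31 - 93/92) = -292 - 304/2759/92 = -292 - 304*92/2759 = -292 - 27968/2759 = -833596/2759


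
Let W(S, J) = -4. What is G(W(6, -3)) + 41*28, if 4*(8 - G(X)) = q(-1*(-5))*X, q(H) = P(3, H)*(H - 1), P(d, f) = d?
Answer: 1168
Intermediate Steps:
q(H) = -3 + 3*H (q(H) = 3*(H - 1) = 3*(-1 + H) = -3 + 3*H)
G(X) = 8 - 3*X (G(X) = 8 - (-3 + 3*(-1*(-5)))*X/4 = 8 - (-3 + 3*5)*X/4 = 8 - (-3 + 15)*X/4 = 8 - 3*X)
G(W(6, -3)) + 41*28 = (8 - 3*(-4)) + 41*28 = (8 + 12) + 1148 = 20 + 1148 = 1168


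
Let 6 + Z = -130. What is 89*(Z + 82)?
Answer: -4806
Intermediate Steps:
Z = -136 (Z = -6 - 130 = -136)
89*(Z + 82) = 89*(-136 + 82) = 89*(-54) = -4806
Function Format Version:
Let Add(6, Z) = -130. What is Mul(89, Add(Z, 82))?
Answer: -4806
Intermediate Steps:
Z = -136 (Z = Add(-6, -130) = -136)
Mul(89, Add(Z, 82)) = Mul(89, Add(-136, 82)) = Mul(89, -54) = -4806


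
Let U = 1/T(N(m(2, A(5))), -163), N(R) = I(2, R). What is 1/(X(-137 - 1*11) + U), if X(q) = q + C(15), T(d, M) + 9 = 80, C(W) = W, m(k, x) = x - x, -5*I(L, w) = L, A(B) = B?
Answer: -71/9442 ≈ -0.0075196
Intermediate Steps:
I(L, w) = -L/5
m(k, x) = 0
N(R) = -⅖ (N(R) = -⅕*2 = -⅖)
T(d, M) = 71 (T(d, M) = -9 + 80 = 71)
X(q) = 15 + q (X(q) = q + 15 = 15 + q)
U = 1/71 ≈ 0.014085
1/(X(-137 - 1*11) + U) = 1/((15 + (-137 - 1*11)) + 1/71) = 1/((15 + (-137 - 11)) + 1/71) = 1/((15 - 148) + 1/71) = 1/(-133 + 1/71) = 1/(-9442/71) = -71/9442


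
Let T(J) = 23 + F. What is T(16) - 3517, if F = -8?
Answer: -3502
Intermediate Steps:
T(J) = 15 (T(J) = 23 - 8 = 15)
T(16) - 3517 = 15 - 3517 = -3502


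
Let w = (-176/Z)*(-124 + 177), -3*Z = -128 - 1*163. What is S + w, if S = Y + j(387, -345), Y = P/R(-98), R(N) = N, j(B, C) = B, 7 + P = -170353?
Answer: 9644799/4753 ≈ 2029.2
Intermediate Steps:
P = -170360 (P = -7 - 170353 = -170360)
Z = 97 (Z = -(-128 - 1*163)/3 = -(-128 - 163)/3 = -1/3*(-291) = 97)
Y = 85180/49 (Y = -170360/(-98) = -170360*(-1/98) = 85180/49 ≈ 1738.4)
S = 104143/49 (S = 85180/49 + 387 = 104143/49 ≈ 2125.4)
w = -9328/97 (w = (-176/97)*(-124 + 177) = -176*1/97*53 = -176/97*53 = -9328/97 ≈ -96.165)
S + w = 104143/49 - 9328/97 = 9644799/4753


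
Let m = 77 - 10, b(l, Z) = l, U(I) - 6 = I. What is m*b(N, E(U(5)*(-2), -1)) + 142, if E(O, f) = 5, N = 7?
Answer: 611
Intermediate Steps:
U(I) = 6 + I
m = 67
m*b(N, E(U(5)*(-2), -1)) + 142 = 67*7 + 142 = 469 + 142 = 611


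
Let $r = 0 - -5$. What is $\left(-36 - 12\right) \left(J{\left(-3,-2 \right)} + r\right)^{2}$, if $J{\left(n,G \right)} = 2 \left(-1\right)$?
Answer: $-432$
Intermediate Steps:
$r = 5$ ($r = 0 + 5 = 5$)
$J{\left(n,G \right)} = -2$
$\left(-36 - 12\right) \left(J{\left(-3,-2 \right)} + r\right)^{2} = \left(-36 - 12\right) \left(-2 + 5\right)^{2} = - 48 \cdot 3^{2} = \left(-48\right) 9 = -432$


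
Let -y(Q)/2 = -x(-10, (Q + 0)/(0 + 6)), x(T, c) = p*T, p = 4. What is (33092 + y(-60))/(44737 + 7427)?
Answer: 131/207 ≈ 0.63285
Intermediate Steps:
x(T, c) = 4*T
y(Q) = -80 (y(Q) = -(-2)*4*(-10) = -(-2)*(-40) = -2*40 = -80)
(33092 + y(-60))/(44737 + 7427) = (33092 - 80)/(44737 + 7427) = 33012/52164 = 33012*(1/52164) = 131/207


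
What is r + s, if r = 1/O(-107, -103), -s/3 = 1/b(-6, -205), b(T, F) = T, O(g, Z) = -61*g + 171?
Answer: 1675/3349 ≈ 0.50015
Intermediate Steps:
O(g, Z) = 171 - 61*g
s = ½ (s = -3/(-6) = -3*(-⅙) = ½ ≈ 0.50000)
r = 1/6698 (r = 1/(171 - 61*(-107)) = 1/(171 + 6527) = 1/6698 ≈ 0.00014930)
r + s = 1/6698 + ½ = 1675/3349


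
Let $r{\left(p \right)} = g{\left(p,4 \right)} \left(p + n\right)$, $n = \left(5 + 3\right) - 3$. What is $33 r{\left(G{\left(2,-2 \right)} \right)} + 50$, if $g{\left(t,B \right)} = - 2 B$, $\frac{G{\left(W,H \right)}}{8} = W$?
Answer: $-5494$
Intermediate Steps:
$G{\left(W,H \right)} = 8 W$
$n = 5$ ($n = 8 - 3 = 5$)
$r{\left(p \right)} = -40 - 8 p$ ($r{\left(p \right)} = \left(-2\right) 4 \left(p + 5\right) = - 8 \left(5 + p\right) = -40 - 8 p$)
$33 r{\left(G{\left(2,-2 \right)} \right)} + 50 = 33 \left(-40 - 8 \cdot 8 \cdot 2\right) + 50 = 33 \left(-40 - 128\right) + 50 = 33 \left(-168\right) + 50 = -5544 + 50 = -5494$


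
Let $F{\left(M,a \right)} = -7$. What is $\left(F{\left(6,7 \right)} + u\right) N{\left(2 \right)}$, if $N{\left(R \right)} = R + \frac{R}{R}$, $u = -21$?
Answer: $-84$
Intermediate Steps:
$N{\left(R \right)} = 1 + R$ ($N{\left(R \right)} = R + 1 = 1 + R$)
$\left(F{\left(6,7 \right)} + u\right) N{\left(2 \right)} = \left(-7 - 21\right) \left(1 + 2\right) = \left(-28\right) 3 = -84$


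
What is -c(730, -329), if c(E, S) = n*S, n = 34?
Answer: 11186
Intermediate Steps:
c(E, S) = 34*S
-c(730, -329) = -34*(-329) = -1*(-11186) = 11186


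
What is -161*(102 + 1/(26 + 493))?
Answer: -8523179/519 ≈ -16422.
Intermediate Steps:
-161*(102 + 1/(26 + 493)) = -161*(102 + 1/519) = -161*52939/519 = -8523179/519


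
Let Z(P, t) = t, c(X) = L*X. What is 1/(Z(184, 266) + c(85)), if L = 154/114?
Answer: 57/21707 ≈ 0.0026259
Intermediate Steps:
L = 77/57 (L = 154*(1/114) = 77/57 ≈ 1.3509)
c(X) = 77*X/57
1/(Z(184, 266) + c(85)) = 1/(266 + (77/57)*85) = 1/(266 + 6545/57) = 1/(21707/57) = 57/21707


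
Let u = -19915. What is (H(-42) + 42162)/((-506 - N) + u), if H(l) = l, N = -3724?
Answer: -42120/16697 ≈ -2.5226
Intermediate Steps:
(H(-42) + 42162)/((-506 - N) + u) = (-42 + 42162)/((-506 - 1*(-3724)) - 19915) = 42120/((-506 + 3724) - 19915) = 42120/(3218 - 19915) = 42120/(-16697) = 42120*(-1/16697) = -42120/16697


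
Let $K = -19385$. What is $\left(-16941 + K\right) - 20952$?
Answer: $-57278$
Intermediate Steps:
$\left(-16941 + K\right) - 20952 = \left(-16941 - 19385\right) - 20952 = -36326 - 20952 = -57278$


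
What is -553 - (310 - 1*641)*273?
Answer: 89810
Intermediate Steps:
-553 - (310 - 1*641)*273 = -553 - (310 - 641)*273 = -553 - 1*(-331)*273 = -553 + 331*273 = -553 + 90363 = 89810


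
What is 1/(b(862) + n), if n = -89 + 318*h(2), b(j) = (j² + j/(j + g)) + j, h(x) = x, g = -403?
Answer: 459/341704789 ≈ 1.3433e-6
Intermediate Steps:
b(j) = j + j² + j/(-403 + j) (b(j) = (j² + j/(j - 403)) + j = (j² + j/(-403 + j)) + j = j + j² + j/(-403 + j))
n = 547 (n = -89 + 318*2 = -89 + 636 = 547)
1/(b(862) + n) = 1/(862*(-402 + 862² - 402*862)/(-403 + 862) + 547) = 1/(862*(-402 + 743044 - 346524)/459 + 547) = 1/(862*(1/459)*396118 + 547) = 1/(341453716/459 + 547) = 1/(341704789/459) = 459/341704789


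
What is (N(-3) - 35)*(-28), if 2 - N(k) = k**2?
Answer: 1176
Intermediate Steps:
N(k) = 2 - k**2
(N(-3) - 35)*(-28) = ((2 - 1*(-3)**2) - 35)*(-28) = ((2 - 1*9) - 35)*(-28) = ((2 - 9) - 35)*(-28) = (-7 - 35)*(-28) = -42*(-28) = 1176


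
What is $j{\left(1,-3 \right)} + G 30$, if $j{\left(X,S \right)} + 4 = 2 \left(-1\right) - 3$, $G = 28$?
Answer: $831$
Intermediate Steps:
$j{\left(X,S \right)} = -9$ ($j{\left(X,S \right)} = -4 + \left(2 \left(-1\right) - 3\right) = -4 - 5 = -9$)
$j{\left(1,-3 \right)} + G 30 = -9 + 28 \cdot 30 = -9 + 840 = 831$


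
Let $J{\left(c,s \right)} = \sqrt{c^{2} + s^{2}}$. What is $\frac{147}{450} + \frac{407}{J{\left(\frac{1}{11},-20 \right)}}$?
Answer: $\frac{49}{150} + \frac{4477 \sqrt{48401}}{48401} \approx 20.676$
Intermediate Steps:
$\frac{147}{450} + \frac{407}{J{\left(\frac{1}{11},-20 \right)}} = \frac{147}{450} + \frac{407}{\sqrt{\left(\frac{1}{11}\right)^{2} + \left(-20\right)^{2}}} = 147 \cdot \frac{1}{450} + \frac{407}{\sqrt{\left(\frac{1}{11}\right)^{2} + 400}} = \frac{49}{150} + \frac{407}{\sqrt{\frac{1}{121} + 400}} = \frac{49}{150} + \frac{407}{\sqrt{\frac{48401}{121}}} = \frac{49}{150} + \frac{407}{\frac{1}{11} \sqrt{48401}} = \frac{49}{150} + 407 \frac{11 \sqrt{48401}}{48401} = \frac{49}{150} + \frac{4477 \sqrt{48401}}{48401}$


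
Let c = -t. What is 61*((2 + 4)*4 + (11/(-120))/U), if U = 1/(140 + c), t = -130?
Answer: -183/4 ≈ -45.750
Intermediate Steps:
c = 130 (c = -1*(-130) = 130)
U = 1/270 (U = 1/(140 + 130) = 1/270 ≈ 0.0037037)
61*((2 + 4)*4 + (11/(-120))/U) = 61*((2 + 4)*4 + (11/(-120))/(1/270)) = 61*(6*4 + (11*(-1/120))*270) = 61*(24 - 11/120*270) = 61*(24 - 99/4) = 61*(-¾) = -183/4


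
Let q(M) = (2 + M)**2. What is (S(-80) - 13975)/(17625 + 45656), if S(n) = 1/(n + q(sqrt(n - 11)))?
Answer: 2*(-1166913*I - 27950*sqrt(91))/(63281*(4*sqrt(91) + 167*I)) ≈ -0.22084 - 2.0533e-8*I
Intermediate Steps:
S(n) = 1/(n + (2 + sqrt(-11 + n))**2) (S(n) = 1/(n + (2 + sqrt(n - 11))**2) = 1/(n + (2 + sqrt(-11 + n))**2))
(S(-80) - 13975)/(17625 + 45656) = (1/(-80 + (2 + sqrt(-11 - 80))**2) - 13975)/(17625 + 45656) = (1/(-80 + (2 + sqrt(-91))**2) - 13975)/63281 = (1/(-80 + (2 + I*sqrt(91))**2) - 13975)*(1/63281) = (-13975 + 1/(-80 + (2 + I*sqrt(91))**2))*(1/63281) = -13975/63281 + 1/(63281*(-80 + (2 + I*sqrt(91))**2))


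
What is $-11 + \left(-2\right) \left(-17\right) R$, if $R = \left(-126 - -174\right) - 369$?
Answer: $-10925$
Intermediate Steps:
$R = -321$ ($R = \left(-126 + 174\right) - 369 = 48 - 369 = -321$)
$-11 + \left(-2\right) \left(-17\right) R = -11 + \left(-2\right) \left(-17\right) \left(-321\right) = -11 + 34 \left(-321\right) = -11 - 10914 = -10925$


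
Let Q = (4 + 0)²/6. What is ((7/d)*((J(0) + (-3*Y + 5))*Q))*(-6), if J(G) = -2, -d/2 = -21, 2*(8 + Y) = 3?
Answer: -60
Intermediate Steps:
Y = -13/2 (Y = -8 + (½)*3 = -8 + 3/2 = -13/2 ≈ -6.5000)
d = 42 (d = -2*(-21) = 42)
Q = 8/3 (Q = 4²*(⅙) = 16*(⅙) = 8/3 ≈ 2.6667)
((7/d)*((J(0) + (-3*Y + 5))*Q))*(-6) = ((7/42)*((-2 + (-3*(-13/2) + 5))*(8/3)))*(-6) = ((7*(1/42))*((-2 + (39/2 + 5))*(8/3)))*(-6) = (((-2 + 49/2)*(8/3))/6)*(-6) = (((45/2)*(8/3))/6)*(-6) = ((⅙)*60)*(-6) = 10*(-6) = -60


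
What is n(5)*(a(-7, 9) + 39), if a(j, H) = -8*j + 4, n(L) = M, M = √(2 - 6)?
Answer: 198*I ≈ 198.0*I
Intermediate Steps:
M = 2*I (M = √(-4) = 2*I ≈ 2.0*I)
n(L) = 2*I
a(j, H) = 4 - 8*j
n(5)*(a(-7, 9) + 39) = (2*I)*((4 - 8*(-7)) + 39) = (2*I)*((4 + 56) + 39) = (2*I)*(60 + 39) = (2*I)*99 = 198*I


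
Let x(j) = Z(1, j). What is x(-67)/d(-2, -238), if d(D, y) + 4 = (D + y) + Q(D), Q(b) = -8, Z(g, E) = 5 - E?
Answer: -2/7 ≈ -0.28571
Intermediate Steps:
d(D, y) = -12 + D + y (d(D, y) = -4 + ((D + y) - 8) = -4 + (-8 + D + y) = -12 + D + y)
x(j) = 5 - j
x(-67)/d(-2, -238) = (5 - 1*(-67))/(-12 - 2 - 238) = (5 + 67)/(-252) = 72*(-1/252) = -2/7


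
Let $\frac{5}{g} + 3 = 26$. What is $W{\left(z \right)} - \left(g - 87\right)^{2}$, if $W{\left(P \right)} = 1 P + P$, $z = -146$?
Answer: $- \frac{4138484}{529} \approx -7823.2$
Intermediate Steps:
$g = \frac{5}{23}$ ($g = \frac{5}{-3 + 26} = \frac{5}{23} \approx 0.21739$)
$W{\left(P \right)} = 2 P$ ($W{\left(P \right)} = P + P = 2 P$)
$W{\left(z \right)} - \left(g - 87\right)^{2} = 2 \left(-146\right) - \left(\frac{5}{23} - 87\right)^{2} = -292 - \left(- \frac{1996}{23}\right)^{2} = -292 - \frac{3984016}{529} = - \frac{4138484}{529}$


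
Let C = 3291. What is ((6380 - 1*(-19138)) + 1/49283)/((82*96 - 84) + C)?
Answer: 1257603595/546006357 ≈ 2.3033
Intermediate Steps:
((6380 - 1*(-19138)) + 1/49283)/((82*96 - 84) + C) = ((6380 - 1*(-19138)) + 1/49283)/((82*96 - 84) + 3291) = ((6380 + 19138) + 1/49283)/((7872 - 84) + 3291) = (25518 + 1/49283)/(7788 + 3291) = (1257603595/49283)/11079 = (1257603595/49283)*(1/11079) = 1257603595/546006357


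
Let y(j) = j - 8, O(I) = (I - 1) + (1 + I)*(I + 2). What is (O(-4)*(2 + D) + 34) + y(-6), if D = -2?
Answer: 20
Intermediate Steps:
O(I) = -1 + I + (1 + I)*(2 + I) (O(I) = (-1 + I) + (1 + I)*(2 + I) = -1 + I + (1 + I)*(2 + I))
y(j) = -8 + j
(O(-4)*(2 + D) + 34) + y(-6) = ((1 + (-4)² + 4*(-4))*(2 - 2) + 34) + (-8 - 6) = ((1 + 16 - 16)*0 + 34) - 14 = (1*0 + 34) - 14 = (0 + 34) - 14 = 34 - 14 = 20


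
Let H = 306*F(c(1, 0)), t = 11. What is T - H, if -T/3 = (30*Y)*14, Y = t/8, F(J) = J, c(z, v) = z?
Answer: -4077/2 ≈ -2038.5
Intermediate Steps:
Y = 11/8 ≈ 1.3750
H = 306 (H = 306*1 = 306)
T = -3465/2 (T = -3*30*(11/8)*14 = -495*14/4 = -3*1155/2 = -3465/2 ≈ -1732.5)
T - H = -3465/2 - 1*306 = -3465/2 - 306 = -4077/2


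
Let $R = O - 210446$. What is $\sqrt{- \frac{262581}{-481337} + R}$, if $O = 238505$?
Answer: $\frac{18 \sqrt{20064766774782}}{481337} \approx 167.51$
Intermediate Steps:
$R = 28059$ ($R = 238505 - 210446 = 28059$)
$\sqrt{- \frac{262581}{-481337} + R} = \sqrt{- \frac{262581}{-481337} + 28059} = \sqrt{\left(-262581\right) \left(- \frac{1}{481337}\right) + 28059} = \sqrt{\frac{262581}{481337} + 28059} = \sqrt{\frac{13506097464}{481337}} = \frac{18 \sqrt{20064766774782}}{481337}$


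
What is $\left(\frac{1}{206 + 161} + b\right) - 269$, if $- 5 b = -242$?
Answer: $- \frac{404796}{1835} \approx -220.6$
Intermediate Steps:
$b = \frac{242}{5}$ ($b = \left(- \frac{1}{5}\right) \left(-242\right) = \frac{242}{5} \approx 48.4$)
$\left(\frac{1}{206 + 161} + b\right) - 269 = \left(\frac{1}{206 + 161} + \frac{242}{5}\right) - 269 = \left(\frac{1}{367} + \frac{242}{5}\right) - 269 = \frac{88819}{1835} - 269 = - \frac{404796}{1835}$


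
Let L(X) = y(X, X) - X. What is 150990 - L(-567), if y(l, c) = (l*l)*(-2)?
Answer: 793401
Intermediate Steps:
y(l, c) = -2*l**2 (y(l, c) = l**2*(-2) = -2*l**2)
L(X) = -X - 2*X**2 (L(X) = -2*X**2 - X = -X - 2*X**2)
150990 - L(-567) = 150990 - (-567)*(-1 - 2*(-567)) = 150990 - (-567)*(-1 + 1134) = 150990 - (-567)*1133 = 150990 - 1*(-642411) = 150990 + 642411 = 793401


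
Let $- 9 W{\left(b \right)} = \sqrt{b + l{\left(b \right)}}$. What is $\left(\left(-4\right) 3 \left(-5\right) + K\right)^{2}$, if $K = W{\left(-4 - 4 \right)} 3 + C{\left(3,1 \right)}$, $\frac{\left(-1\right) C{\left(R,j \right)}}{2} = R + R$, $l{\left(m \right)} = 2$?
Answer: $\frac{\left(144 - i \sqrt{6}\right)^{2}}{9} \approx 2303.3 - 78.384 i$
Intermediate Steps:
$C{\left(R,j \right)} = - 4 R$ ($C{\left(R,j \right)} = - 2 \left(R + R\right) = - 2 \cdot 2 R = - 4 R$)
$W{\left(b \right)} = - \frac{\sqrt{2 + b}}{9}$ ($W{\left(b \right)} = - \frac{\sqrt{b + 2}}{9} = - \frac{\sqrt{2 + b}}{9}$)
$K = -12 - \frac{i \sqrt{6}}{3}$ ($K = - \frac{\sqrt{2 - 8}}{9} \cdot 3 - 12 = - \frac{\sqrt{-6}}{9} \cdot 3 - 12 = - \frac{i \sqrt{6}}{9} \cdot 3 - 12 = - \frac{i \sqrt{6}}{3} - 12 = -12 - \frac{i \sqrt{6}}{3} \approx -12.0 - 0.8165 i$)
$\left(\left(-4\right) 3 \left(-5\right) + K\right)^{2} = \left(\left(-4\right) 3 \left(-5\right) - \left(12 + \frac{i \sqrt{6}}{3}\right)\right)^{2} = \left(\left(-12\right) \left(-5\right) - \left(12 + \frac{i \sqrt{6}}{3}\right)\right)^{2} = \left(60 - \left(12 + \frac{i \sqrt{6}}{3}\right)\right)^{2} = \left(48 - \frac{i \sqrt{6}}{3}\right)^{2}$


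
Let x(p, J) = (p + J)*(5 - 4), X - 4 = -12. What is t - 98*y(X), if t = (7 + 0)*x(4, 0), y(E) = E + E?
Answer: 1596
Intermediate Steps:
X = -8 (X = 4 - 12 = -8)
y(E) = 2*E
x(p, J) = J + p (x(p, J) = (J + p)*1 = J + p)
t = 28 (t = (7 + 0)*(0 + 4) = 7*4 = 28)
t - 98*y(X) = 28 - 196*(-8) = 28 - 98*(-16) = 28 + 1568 = 1596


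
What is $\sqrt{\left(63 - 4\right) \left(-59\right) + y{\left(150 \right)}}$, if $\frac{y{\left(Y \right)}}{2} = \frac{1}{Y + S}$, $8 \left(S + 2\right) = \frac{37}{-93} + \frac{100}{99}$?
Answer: $\frac{i \sqrt{1840384412195233}}{727115} \approx 59.0 i$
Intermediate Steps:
$S = - \frac{47225}{24552}$ ($S = -2 + \frac{\frac{37}{-93} + \frac{100}{99}}{8} = -2 + \frac{37 \left(- \frac{1}{93}\right) + 100 \cdot \frac{1}{99}}{8} = -2 + \frac{- \frac{37}{93} + \frac{100}{99}}{8} = -2 + \frac{1}{8} \cdot \frac{1879}{3069} = -2 + \frac{1879}{24552} = - \frac{47225}{24552} \approx -1.9235$)
$y{\left(Y \right)} = \frac{2}{- \frac{47225}{24552} + Y}$ ($y{\left(Y \right)} = \frac{2}{Y - \frac{47225}{24552}} = \frac{2}{- \frac{47225}{24552} + Y}$)
$\sqrt{\left(63 - 4\right) \left(-59\right) + y{\left(150 \right)}} = \sqrt{\left(63 - 4\right) \left(-59\right) + \frac{49104}{-47225 + 24552 \cdot 150}} = \sqrt{59 \left(-59\right) + \frac{49104}{-47225 + 3682800}} = \sqrt{-3481 + \frac{49104}{3635575}} = \sqrt{- \frac{12655387471}{3635575}} = \frac{i \sqrt{1840384412195233}}{727115}$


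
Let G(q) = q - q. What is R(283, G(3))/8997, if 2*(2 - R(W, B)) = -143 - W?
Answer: 215/8997 ≈ 0.023897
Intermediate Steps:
G(q) = 0
R(W, B) = 147/2 + W/2 (R(W, B) = 2 - (-143 - W)/2 = 2 + (143/2 + W/2) = 147/2 + W/2)
R(283, G(3))/8997 = (147/2 + (1/2)*283)/8997 = (147/2 + 283/2)*(1/8997) = 215*(1/8997) = 215/8997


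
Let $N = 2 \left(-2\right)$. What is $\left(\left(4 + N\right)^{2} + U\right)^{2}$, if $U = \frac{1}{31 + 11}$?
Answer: $\frac{1}{1764} \approx 0.00056689$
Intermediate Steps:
$N = -4$
$U = \frac{1}{42} \approx 0.02381$
$\left(\left(4 + N\right)^{2} + U\right)^{2} = \left(\left(4 - 4\right)^{2} + \frac{1}{42}\right)^{2} = \left(0^{2} + \frac{1}{42}\right)^{2} = \left(0 + \frac{1}{42}\right)^{2} = \left(\frac{1}{42}\right)^{2} = \frac{1}{1764}$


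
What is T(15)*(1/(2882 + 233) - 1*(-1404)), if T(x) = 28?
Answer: 17493844/445 ≈ 39312.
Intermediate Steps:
T(15)*(1/(2882 + 233) - 1*(-1404)) = 28*(1/(2882 + 233) - 1*(-1404)) = 28*(1/3115 + 1404) = 28*(4373461/3115) = 17493844/445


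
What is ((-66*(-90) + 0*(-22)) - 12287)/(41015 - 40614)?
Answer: -6347/401 ≈ -15.828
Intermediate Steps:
((-66*(-90) + 0*(-22)) - 12287)/(41015 - 40614) = ((5940 + 0) - 12287)/401 = (5940 - 12287)*(1/401) = -6347*1/401 = -6347/401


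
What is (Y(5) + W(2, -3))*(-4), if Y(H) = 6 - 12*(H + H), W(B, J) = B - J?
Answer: 436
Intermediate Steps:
Y(H) = 6 - 24*H (Y(H) = 6 - 12*2*H = 6 - 24*H)
(Y(5) + W(2, -3))*(-4) = ((6 - 24*5) + (2 - 1*(-3)))*(-4) = ((6 - 120) + (2 + 3))*(-4) = (-114 + 5)*(-4) = -109*(-4) = 436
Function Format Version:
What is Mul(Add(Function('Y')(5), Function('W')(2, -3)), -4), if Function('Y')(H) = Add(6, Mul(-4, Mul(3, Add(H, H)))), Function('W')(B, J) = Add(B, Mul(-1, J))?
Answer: 436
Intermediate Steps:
Function('Y')(H) = Add(6, Mul(-24, H)) (Function('Y')(H) = Add(6, Mul(-4, Mul(3, Mul(2, H)))) = Add(6, Mul(-4, Mul(6, H))) = Add(6, Mul(-24, H)))
Mul(Add(Function('Y')(5), Function('W')(2, -3)), -4) = Mul(Add(Add(6, Mul(-24, 5)), Add(2, Mul(-1, -3))), -4) = Mul(Add(Add(6, -120), Add(2, 3)), -4) = Mul(Add(-114, 5), -4) = Mul(-109, -4) = 436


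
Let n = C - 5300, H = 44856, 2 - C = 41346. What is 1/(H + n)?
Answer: -1/1788 ≈ -0.00055928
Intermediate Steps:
C = -41344 (C = 2 - 1*41346 = 2 - 41346 = -41344)
n = -46644 (n = -41344 - 5300 = -46644)
1/(H + n) = 1/(44856 - 46644) = 1/(-1788) = -1/1788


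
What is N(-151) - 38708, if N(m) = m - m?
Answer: -38708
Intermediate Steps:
N(m) = 0
N(-151) - 38708 = 0 - 38708 = -38708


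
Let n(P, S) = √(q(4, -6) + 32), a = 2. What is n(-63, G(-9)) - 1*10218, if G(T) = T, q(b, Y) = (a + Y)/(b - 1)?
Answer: -10218 + 2*√69/3 ≈ -10212.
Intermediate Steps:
q(b, Y) = (2 + Y)/(-1 + b) (q(b, Y) = (2 + Y)/(b - 1) = (2 + Y)/(-1 + b))
n(P, S) = 2*√69/3 (n(P, S) = √((2 - 6)/(-1 + 4) + 32) = √(-4/3 + 32) = √(92/3) = 2*√69/3)
n(-63, G(-9)) - 1*10218 = 2*√69/3 - 1*10218 = 2*√69/3 - 10218 = -10218 + 2*√69/3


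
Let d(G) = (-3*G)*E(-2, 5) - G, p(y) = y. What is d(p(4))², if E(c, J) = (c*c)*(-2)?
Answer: 8464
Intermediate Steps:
E(c, J) = -2*c² (E(c, J) = c²*(-2) = -2*c²)
d(G) = 23*G (d(G) = (-3*G)*(-2*(-2)²) - G = (-3*G)*(-2*4) - G = -3*G*(-8) - G = 24*G - G = 23*G)
d(p(4))² = (23*4)² = 92² = 8464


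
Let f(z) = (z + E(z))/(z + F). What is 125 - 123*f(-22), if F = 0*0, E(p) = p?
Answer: -121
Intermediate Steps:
F = 0
f(z) = 2 (f(z) = (z + z)/(z + 0) = (2*z)/z = 2)
125 - 123*f(-22) = 125 - 123*2 = 125 - 246 = -121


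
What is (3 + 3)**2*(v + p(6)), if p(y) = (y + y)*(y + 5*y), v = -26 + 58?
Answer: 16704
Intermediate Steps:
v = 32
p(y) = 12*y**2 (p(y) = (2*y)*(6*y) = 12*y**2)
(3 + 3)**2*(v + p(6)) = (3 + 3)**2*(32 + 12*6**2) = 6**2*(32 + 12*36) = 36*(32 + 432) = 36*464 = 16704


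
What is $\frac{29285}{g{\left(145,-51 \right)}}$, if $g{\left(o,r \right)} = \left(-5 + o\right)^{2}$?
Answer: $\frac{5857}{3920} \approx 1.4941$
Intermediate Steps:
$\frac{29285}{g{\left(145,-51 \right)}} = \frac{29285}{\left(-5 + 145\right)^{2}} = \frac{29285}{140^{2}} = \frac{29285}{19600} = 29285 \cdot \frac{1}{19600} = \frac{5857}{3920}$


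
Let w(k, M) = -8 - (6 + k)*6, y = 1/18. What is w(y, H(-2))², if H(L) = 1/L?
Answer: 17689/9 ≈ 1965.4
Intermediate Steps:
y = 1/18 ≈ 0.055556
w(k, M) = -44 - 6*k (w(k, M) = -8 - (36 + 6*k) = -8 + (-36 - 6*k) = -44 - 6*k)
w(y, H(-2))² = (-44 - 6*1/18)² = (-44 - ⅓)² = (-133/3)² = 17689/9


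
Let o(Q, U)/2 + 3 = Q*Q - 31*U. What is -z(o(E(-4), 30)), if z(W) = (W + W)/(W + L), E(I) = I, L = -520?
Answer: -1834/1177 ≈ -1.5582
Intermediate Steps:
o(Q, U) = -6 - 62*U + 2*Q² (o(Q, U) = -6 + 2*(Q*Q - 31*U) = -6 + 2*(Q² - 31*U) = -6 + (-62*U + 2*Q²) = -6 - 62*U + 2*Q²)
z(W) = 2*W/(-520 + W) (z(W) = (W + W)/(W - 520) = (2*W)/(-520 + W) = 2*W/(-520 + W))
-z(o(E(-4), 30)) = -2*(-6 - 62*30 + 2*(-4)²)/(-520 + (-6 - 62*30 + 2*(-4)²)) = -2*(-6 - 1860 + 2*16)/(-520 + (-6 - 1860 + 2*16)) = -2*(-6 - 1860 + 32)/(-520 + (-6 - 1860 + 32)) = -2*(-1834)/(-520 - 1834) = -2*(-1834)/(-2354) = -2*(-1834)*(-1)/2354 = -1*1834/1177 = -1834/1177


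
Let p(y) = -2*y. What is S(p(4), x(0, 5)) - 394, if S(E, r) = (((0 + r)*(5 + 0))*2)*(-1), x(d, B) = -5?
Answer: -344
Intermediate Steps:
S(E, r) = -10*r (S(E, r) = ((r*5)*2)*(-1) = ((5*r)*2)*(-1) = (10*r)*(-1) = -10*r)
S(p(4), x(0, 5)) - 394 = -10*(-5) - 394 = 50 - 394 = -344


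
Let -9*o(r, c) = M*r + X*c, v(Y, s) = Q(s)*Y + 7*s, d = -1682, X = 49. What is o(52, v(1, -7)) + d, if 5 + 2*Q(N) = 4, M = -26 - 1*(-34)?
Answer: -26257/18 ≈ -1458.7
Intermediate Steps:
M = 8 (M = -26 + 34 = 8)
Q(N) = -1/2 (Q(N) = -5/2 + (1/2)*4 = -5/2 + 2 = -1/2)
v(Y, s) = 7*s - Y/2 (v(Y, s) = -Y/2 + 7*s = 7*s - Y/2)
o(r, c) = -49*c/9 - 8*r/9 (o(r, c) = -(8*r + 49*c)/9 = -49*c/9 - 8*r/9)
o(52, v(1, -7)) + d = (-49*(7*(-7) - 1/2*1)/9 - 8/9*52) - 1682 = (-49*(-49 - 1/2)/9 - 416/9) - 1682 = (-49/9*(-99/2) - 416/9) - 1682 = (539/2 - 416/9) - 1682 = 4019/18 - 1682 = -26257/18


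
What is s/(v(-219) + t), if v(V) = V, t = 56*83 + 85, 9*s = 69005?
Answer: 1865/1098 ≈ 1.6985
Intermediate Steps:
s = 69005/9 (s = (1/9)*69005 = 69005/9 ≈ 7667.2)
t = 4733 (t = 4648 + 85 = 4733)
s/(v(-219) + t) = 69005/(9*(-219 + 4733)) = (69005/9)/4514 = (69005/9)*(1/4514) = 1865/1098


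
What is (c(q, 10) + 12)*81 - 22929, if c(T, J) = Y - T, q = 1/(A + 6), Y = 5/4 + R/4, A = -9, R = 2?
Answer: -87153/4 ≈ -21788.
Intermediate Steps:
Y = 7/4 (Y = 5/4 + 2/4 = 5*(¼) + 2*(¼) = 5/4 + ½ = 7/4 ≈ 1.7500)
q = -⅓ (q = 1/(-9 + 6) = 1/(-3) = -⅓ ≈ -0.33333)
c(T, J) = 7/4 - T
(c(q, 10) + 12)*81 - 22929 = ((7/4 - 1*(-⅓)) + 12)*81 - 22929 = ((7/4 + ⅓) + 12)*81 - 22929 = (25/12 + 12)*81 - 22929 = (169/12)*81 - 22929 = 4563/4 - 22929 = -87153/4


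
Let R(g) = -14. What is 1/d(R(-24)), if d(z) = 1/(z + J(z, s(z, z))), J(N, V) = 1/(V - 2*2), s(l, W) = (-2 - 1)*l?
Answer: -531/38 ≈ -13.974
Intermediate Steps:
s(l, W) = -3*l
J(N, V) = 1/(-4 + V) (J(N, V) = 1/(V - 4) = 1/(-4 + V))
d(z) = 1/(z + 1/(-4 - 3*z))
1/d(R(-24)) = 1/((4 + 3*(-14))/(-1 - 14*(4 + 3*(-14)))) = 1/((4 - 42)/(-1 - 14*(4 - 42))) = 1/(-38/(-1 - 14*(-38))) = 1/(-38/(-1 + 532)) = 1/(-38/531) = -531/38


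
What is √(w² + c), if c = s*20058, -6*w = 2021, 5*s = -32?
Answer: I*√13423055/30 ≈ 122.13*I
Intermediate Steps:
s = -32/5 (s = (⅕)*(-32) = -32/5 ≈ -6.4000)
w = -2021/6 (w = -⅙*2021 = -2021/6 ≈ -336.83)
c = -641856/5 (c = -32/5*20058 = -641856/5 ≈ -1.2837e+5)
√(w² + c) = √((-2021/6)² - 641856/5) = √(4084441/36 - 641856/5) = √(-2684611/180) = I*√13423055/30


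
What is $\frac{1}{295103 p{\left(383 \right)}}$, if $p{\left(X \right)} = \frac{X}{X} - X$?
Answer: $- \frac{1}{112729346} \approx -8.8708 \cdot 10^{-9}$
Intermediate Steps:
$p{\left(X \right)} = 1 - X$
$\frac{1}{295103 p{\left(383 \right)}} = \frac{1}{295103 \left(1 - 383\right)} = \frac{1}{295103 \left(-382\right)} = \frac{1}{295103} \left(- \frac{1}{382}\right) = - \frac{1}{112729346}$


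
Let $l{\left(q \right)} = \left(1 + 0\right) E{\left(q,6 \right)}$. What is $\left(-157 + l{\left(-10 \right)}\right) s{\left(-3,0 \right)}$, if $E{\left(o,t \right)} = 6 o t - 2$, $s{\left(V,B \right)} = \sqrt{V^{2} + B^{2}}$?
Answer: $-1557$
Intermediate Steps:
$s{\left(V,B \right)} = \sqrt{B^{2} + V^{2}}$
$E{\left(o,t \right)} = -2 + 6 o t$ ($E{\left(o,t \right)} = 6 o t - 2 = -2 + 6 o t$)
$l{\left(q \right)} = -2 + 36 q$ ($l{\left(q \right)} = \left(1 + 0\right) \left(-2 + 6 q 6\right) = 1 \left(-2 + 36 q\right) = -2 + 36 q$)
$\left(-157 + l{\left(-10 \right)}\right) s{\left(-3,0 \right)} = \left(-157 + \left(-2 + 36 \left(-10\right)\right)\right) \sqrt{0^{2} + \left(-3\right)^{2}} = \left(-157 - 362\right) \sqrt{0 + 9} = \left(-157 - 362\right) \sqrt{9} = \left(-519\right) 3 = -1557$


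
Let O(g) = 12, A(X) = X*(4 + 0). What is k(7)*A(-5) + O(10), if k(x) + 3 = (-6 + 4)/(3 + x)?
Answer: 76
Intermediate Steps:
k(x) = -3 - 2/(3 + x) (k(x) = -3 + (-6 + 4)/(3 + x) = -3 - 2/(3 + x))
A(X) = 4*X (A(X) = X*4 = 4*X)
k(7)*A(-5) + O(10) = ((-11 - 3*7)/(3 + 7))*(4*(-5)) + 12 = ((-11 - 21)/10)*(-20) + 12 = ((⅒)*(-32))*(-20) + 12 = -16/5*(-20) + 12 = 64 + 12 = 76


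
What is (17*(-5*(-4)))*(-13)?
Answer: -4420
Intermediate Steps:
(17*(-5*(-4)))*(-13) = (17*20)*(-13) = 340*(-13) = -4420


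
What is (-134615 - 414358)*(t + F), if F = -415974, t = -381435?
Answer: 437756010957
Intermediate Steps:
(-134615 - 414358)*(t + F) = (-134615 - 414358)*(-381435 - 415974) = -548973*(-797409) = 437756010957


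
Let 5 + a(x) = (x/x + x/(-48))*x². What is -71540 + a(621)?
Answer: -74802151/16 ≈ -4.6751e+6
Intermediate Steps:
a(x) = -5 + x²*(1 - x/48) (a(x) = -5 + (x/x + x/(-48))*x² = -5 + (1 + x*(-1/48))*x² = -5 + (1 - x/48)*x² = -5 + x²*(1 - x/48))
-71540 + a(621) = -71540 + (-5 + 621² - 1/48*621³) = -71540 + (-5 + 385641 - 1/48*239483061) = -71540 + (-5 + 385641 - 79827687/16) = -71540 - 73657511/16 = -74802151/16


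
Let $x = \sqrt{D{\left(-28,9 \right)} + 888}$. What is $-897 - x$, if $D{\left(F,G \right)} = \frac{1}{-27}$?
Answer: $-897 - \frac{5 \sqrt{2877}}{9} \approx -926.8$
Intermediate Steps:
$D{\left(F,G \right)} = - \frac{1}{27}$
$x = \frac{5 \sqrt{2877}}{9}$ ($x = \sqrt{- \frac{1}{27} + 888} = \sqrt{\frac{23975}{27}} = \frac{5 \sqrt{2877}}{9} \approx 29.799$)
$-897 - x = -897 - \frac{5 \sqrt{2877}}{9}$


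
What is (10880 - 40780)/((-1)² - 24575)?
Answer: 14950/12287 ≈ 1.2167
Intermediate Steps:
(10880 - 40780)/((-1)² - 24575) = -29900/(1 - 24575) = -29900/(-24574) = -29900*(-1/24574) = 14950/12287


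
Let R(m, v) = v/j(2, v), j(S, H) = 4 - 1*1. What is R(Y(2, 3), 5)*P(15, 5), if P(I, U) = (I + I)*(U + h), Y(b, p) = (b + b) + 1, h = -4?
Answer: 50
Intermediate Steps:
j(S, H) = 3 (j(S, H) = 4 - 1 = 3)
Y(b, p) = 1 + 2*b (Y(b, p) = 2*b + 1 = 1 + 2*b)
R(m, v) = v/3
P(I, U) = 2*I*(-4 + U) (P(I, U) = (I + I)*(U - 4) = (2*I)*(-4 + U) = 2*I*(-4 + U))
R(Y(2, 3), 5)*P(15, 5) = ((⅓)*5)*(2*15*(-4 + 5)) = 5*(2*15*1)/3 = (5/3)*30 = 50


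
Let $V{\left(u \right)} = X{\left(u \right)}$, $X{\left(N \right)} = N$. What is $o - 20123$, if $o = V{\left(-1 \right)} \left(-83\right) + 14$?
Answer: $-20026$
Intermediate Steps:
$V{\left(u \right)} = u$
$o = 97$ ($o = \left(-1\right) \left(-83\right) + 14 = 83 + 14 = 97$)
$o - 20123 = 97 - 20123 = -20026$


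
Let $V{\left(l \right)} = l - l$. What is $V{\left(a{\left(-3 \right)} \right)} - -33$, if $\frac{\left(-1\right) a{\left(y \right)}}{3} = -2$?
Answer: $33$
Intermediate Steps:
$a{\left(y \right)} = 6$ ($a{\left(y \right)} = \left(-3\right) \left(-2\right) = 6$)
$V{\left(l \right)} = 0$
$V{\left(a{\left(-3 \right)} \right)} - -33 = 0 - -33 = 0 + 33 = 33$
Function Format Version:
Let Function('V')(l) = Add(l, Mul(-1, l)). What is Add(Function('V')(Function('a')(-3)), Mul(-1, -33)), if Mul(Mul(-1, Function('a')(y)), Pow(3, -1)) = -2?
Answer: 33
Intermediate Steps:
Function('a')(y) = 6 (Function('a')(y) = Mul(-3, -2) = 6)
Function('V')(l) = 0
Add(Function('V')(Function('a')(-3)), Mul(-1, -33)) = Add(0, Mul(-1, -33)) = Add(0, 33) = 33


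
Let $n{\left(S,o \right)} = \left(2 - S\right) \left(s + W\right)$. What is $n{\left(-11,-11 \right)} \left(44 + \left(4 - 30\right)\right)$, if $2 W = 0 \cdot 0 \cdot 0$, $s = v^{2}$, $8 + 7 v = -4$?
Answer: $\frac{33696}{49} \approx 687.67$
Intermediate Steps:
$v = - \frac{12}{7}$ ($v = - \frac{8}{7} + \frac{1}{7} \left(-4\right) = - \frac{8}{7} - \frac{4}{7} = - \frac{12}{7} \approx -1.7143$)
$s = \frac{144}{49}$ ($s = \left(- \frac{12}{7}\right)^{2} = \frac{144}{49} \approx 2.9388$)
$W = 0$ ($W = \frac{0 \cdot 0 \cdot 0}{2} = \frac{0 \cdot 0}{2} = \frac{1}{2} \cdot 0 = 0$)
$n{\left(S,o \right)} = \frac{288}{49} - \frac{144 S}{49}$ ($n{\left(S,o \right)} = \left(2 - S\right) \left(\frac{144}{49} + 0\right) = \left(2 - S\right) \frac{144}{49} = \frac{288}{49} - \frac{144 S}{49}$)
$n{\left(-11,-11 \right)} \left(44 + \left(4 - 30\right)\right) = \left(\frac{288}{49} - - \frac{1584}{49}\right) \left(44 + \left(4 - 30\right)\right) = \left(\frac{288}{49} + \frac{1584}{49}\right) \left(44 + \left(4 - 30\right)\right) = \frac{1872 \left(44 - 26\right)}{49} = \frac{1872}{49} \cdot 18 = \frac{33696}{49}$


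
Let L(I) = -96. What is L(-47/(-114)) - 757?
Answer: -853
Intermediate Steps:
L(-47/(-114)) - 757 = -96 - 757 = -853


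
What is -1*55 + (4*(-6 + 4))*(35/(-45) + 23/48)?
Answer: -947/18 ≈ -52.611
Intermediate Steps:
-1*55 + (4*(-6 + 4))*(35/(-45) + 23/48) = -55 + (4*(-2))*(35*(-1/45) + 23*(1/48)) = -55 - 8*(-7/9 + 23/48) = -55 - 8*(-43/144) = -55 + 43/18 = -947/18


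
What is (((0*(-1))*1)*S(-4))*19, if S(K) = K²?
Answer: 0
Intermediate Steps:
(((0*(-1))*1)*S(-4))*19 = (((0*(-1))*1)*(-4)²)*19 = ((0*1)*16)*19 = (0*16)*19 = 0*19 = 0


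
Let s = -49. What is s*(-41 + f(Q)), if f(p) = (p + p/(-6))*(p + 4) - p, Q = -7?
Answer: 1617/2 ≈ 808.50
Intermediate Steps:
f(p) = -p + 5*p*(4 + p)/6 (f(p) = (p + p*(-⅙))*(4 + p) - p = (p - p/6)*(4 + p) - p = (5*p/6)*(4 + p) - p = 5*p*(4 + p)/6 - p = -p + 5*p*(4 + p)/6)
s*(-41 + f(Q)) = -49*(-41 + (⅙)*(-7)*(14 + 5*(-7))) = -49*(-41 + (⅙)*(-7)*(14 - 35)) = -49*(-41 + (⅙)*(-7)*(-21)) = -49*(-41 + 49/2) = -49*(-33/2) = 1617/2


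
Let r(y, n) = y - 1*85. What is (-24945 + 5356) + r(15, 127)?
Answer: -19659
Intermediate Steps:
r(y, n) = -85 + y (r(y, n) = y - 85 = -85 + y)
(-24945 + 5356) + r(15, 127) = (-24945 + 5356) + (-85 + 15) = -19589 - 70 = -19659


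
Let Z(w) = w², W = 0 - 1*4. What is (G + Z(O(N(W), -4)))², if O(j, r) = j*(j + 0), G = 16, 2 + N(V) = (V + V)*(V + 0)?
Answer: 656125920256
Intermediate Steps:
W = -4 (W = 0 - 4 = -4)
N(V) = -2 + 2*V² (N(V) = -2 + (V + V)*(V + 0) = -2 + (2*V)*V = -2 + 2*V²)
O(j, r) = j² (O(j, r) = j*j = j²)
(G + Z(O(N(W), -4)))² = (16 + ((-2 + 2*(-4)²)²)²)² = (16 + ((-2 + 2*16)²)²)² = (16 + ((-2 + 32)²)²)² = (16 + (30²)²)² = (16 + 900²)² = (16 + 810000)² = 810016² = 656125920256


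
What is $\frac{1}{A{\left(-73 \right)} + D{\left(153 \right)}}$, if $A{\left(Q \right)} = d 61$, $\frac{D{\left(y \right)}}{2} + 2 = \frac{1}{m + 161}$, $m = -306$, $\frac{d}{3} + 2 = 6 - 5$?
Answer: $- \frac{145}{27117} \approx -0.0053472$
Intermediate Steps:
$d = -3$ ($d = -6 + 3 \left(6 - 5\right) = -6 + 3 \cdot 1 = -6 + 3 = -3$)
$D{\left(y \right)} = - \frac{582}{145}$ ($D{\left(y \right)} = -4 + \frac{2}{-306 + 161} = -4 + \frac{2}{-145} = -4 + 2 \left(- \frac{1}{145}\right) = -4 - \frac{2}{145} = - \frac{582}{145}$)
$A{\left(Q \right)} = -183$ ($A{\left(Q \right)} = \left(-3\right) 61 = -183$)
$\frac{1}{A{\left(-73 \right)} + D{\left(153 \right)}} = \frac{1}{-183 - \frac{582}{145}} = \frac{1}{- \frac{27117}{145}} = - \frac{145}{27117}$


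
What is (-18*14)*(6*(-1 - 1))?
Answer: 3024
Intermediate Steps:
(-18*14)*(6*(-1 - 1)) = -1512*(-2) = -252*(-12) = 3024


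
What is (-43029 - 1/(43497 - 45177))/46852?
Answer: -72288719/78711360 ≈ -0.91840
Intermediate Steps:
(-43029 - 1/(43497 - 45177))/46852 = (-43029 - 1/(-1680))*(1/46852) = (-43029 - 1*(-1/1680))*(1/46852) = (-43029 + 1/1680)*(1/46852) = -72288719/1680*1/46852 = -72288719/78711360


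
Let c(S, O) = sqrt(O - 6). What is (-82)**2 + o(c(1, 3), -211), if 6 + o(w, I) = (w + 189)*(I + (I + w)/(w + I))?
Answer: -32972 - 210*I*sqrt(3) ≈ -32972.0 - 363.73*I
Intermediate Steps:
c(S, O) = sqrt(-6 + O)
o(w, I) = -6 + (1 + I)*(189 + w) (o(w, I) = -6 + (w + 189)*(I + (I + w)/(w + I)) = -6 + (189 + w)*(I + (I + w)/(I + w)) = -6 + (189 + w)*(I + 1) = -6 + (189 + w)*(1 + I) = -6 + (1 + I)*(189 + w))
(-82)**2 + o(c(1, 3), -211) = (-82)**2 + (183 + sqrt(-6 + 3) + 189*(-211) - 211*sqrt(-6 + 3)) = 6724 + (183 + sqrt(-3) - 39879 - 211*I*sqrt(3)) = 6724 + (183 + I*sqrt(3) - 39879 - 211*I*sqrt(3)) = 6724 + (-39696 - 210*I*sqrt(3)) = -32972 - 210*I*sqrt(3)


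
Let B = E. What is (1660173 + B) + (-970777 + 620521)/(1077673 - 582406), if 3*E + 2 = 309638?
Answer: 291115349513/165089 ≈ 1.7634e+6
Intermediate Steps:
E = 103212 (E = -⅔ + (⅓)*309638 = -⅔ + 309638/3 = 103212)
B = 103212
(1660173 + B) + (-970777 + 620521)/(1077673 - 582406) = (1660173 + 103212) + (-970777 + 620521)/(1077673 - 582406) = 1763385 - 350256/495267 = 1763385 - 350256*1/495267 = 1763385 - 116752/165089 = 291115349513/165089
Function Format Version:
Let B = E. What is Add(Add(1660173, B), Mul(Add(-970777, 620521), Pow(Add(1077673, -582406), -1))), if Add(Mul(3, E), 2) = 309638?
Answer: Rational(291115349513, 165089) ≈ 1.7634e+6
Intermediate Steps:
E = 103212 (E = Add(Rational(-2, 3), Mul(Rational(1, 3), 309638)) = Add(Rational(-2, 3), Rational(309638, 3)) = 103212)
B = 103212
Add(Add(1660173, B), Mul(Add(-970777, 620521), Pow(Add(1077673, -582406), -1))) = Add(Add(1660173, 103212), Mul(Add(-970777, 620521), Pow(Add(1077673, -582406), -1))) = Add(1763385, Mul(-350256, Pow(495267, -1))) = Add(1763385, Mul(-350256, Rational(1, 495267))) = Add(1763385, Rational(-116752, 165089)) = Rational(291115349513, 165089)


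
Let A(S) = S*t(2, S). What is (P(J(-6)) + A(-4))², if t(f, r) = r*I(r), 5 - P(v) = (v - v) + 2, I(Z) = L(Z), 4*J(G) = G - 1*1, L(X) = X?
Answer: 3721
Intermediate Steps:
J(G) = -¼ + G/4 (J(G) = (G - 1*1)/4 = (G - 1)/4 = (-1 + G)/4 = -¼ + G/4)
I(Z) = Z
P(v) = 3 (P(v) = 5 - ((v - v) + 2) = 5 - (0 + 2) = 5 - 1*2 = 5 - 2 = 3)
t(f, r) = r² (t(f, r) = r*r = r²)
A(S) = S³ (A(S) = S*S² = S³)
(P(J(-6)) + A(-4))² = (3 + (-4)³)² = (3 - 64)² = (-61)² = 3721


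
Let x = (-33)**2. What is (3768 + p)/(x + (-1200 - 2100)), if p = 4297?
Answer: -8065/2211 ≈ -3.6477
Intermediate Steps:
x = 1089
(3768 + p)/(x + (-1200 - 2100)) = (3768 + 4297)/(1089 + (-1200 - 2100)) = 8065/(1089 - 3300) = 8065/(-2211) = 8065*(-1/2211) = -8065/2211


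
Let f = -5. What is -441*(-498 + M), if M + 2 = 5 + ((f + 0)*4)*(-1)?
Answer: 209475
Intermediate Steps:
M = 23 (M = -2 + (5 + ((-5 + 0)*4)*(-1)) = -2 + (5 - 5*4*(-1)) = -2 + (5 - 20*(-1)) = -2 + (5 + 20) = -2 + 25 = 23)
-441*(-498 + M) = -441*(-498 + 23) = -441*(-475) = 209475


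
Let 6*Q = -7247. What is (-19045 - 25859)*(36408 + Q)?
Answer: -1580628284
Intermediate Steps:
Q = -7247/6 (Q = (⅙)*(-7247) = -7247/6 ≈ -1207.8)
(-19045 - 25859)*(36408 + Q) = (-19045 - 25859)*(36408 - 7247/6) = -44904*211201/6 = -1580628284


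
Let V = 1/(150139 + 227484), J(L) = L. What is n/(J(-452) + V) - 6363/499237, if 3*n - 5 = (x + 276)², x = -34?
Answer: -3681627896229458/85212564391015 ≈ -43.205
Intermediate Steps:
V = 1/377623 ≈ 2.6481e-6
n = 19523 (n = 5/3 + (-34 + 276)²/3 = 5/3 + (⅓)*242² = 5/3 + (⅓)*58564 = 5/3 + 58564/3 = 19523)
n/(J(-452) + V) - 6363/499237 = 19523/(-452 + 1/377623) - 6363/499237 = 19523/(-170685595/377623) - 6363*1/499237 = 19523*(-377623/170685595) - 6363/499237 = -7372333829/170685595 - 6363/499237 = -3681627896229458/85212564391015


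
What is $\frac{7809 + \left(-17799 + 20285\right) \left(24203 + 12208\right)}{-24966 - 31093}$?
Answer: $- \frac{90525555}{56059} \approx -1614.8$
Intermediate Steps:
$\frac{7809 + \left(-17799 + 20285\right) \left(24203 + 12208\right)}{-24966 - 31093} = \frac{7809 + 2486 \cdot 36411}{-56059} = \left(7809 + 90517746\right) \left(- \frac{1}{56059}\right) = 90525555 \left(- \frac{1}{56059}\right) = - \frac{90525555}{56059}$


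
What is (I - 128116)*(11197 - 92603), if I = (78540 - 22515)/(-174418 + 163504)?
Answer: 18971858912149/1819 ≈ 1.0430e+10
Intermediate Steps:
I = -18675/3638 (I = 56025/(-10914) = 56025*(-1/10914) = -18675/3638 ≈ -5.1333)
(I - 128116)*(11197 - 92603) = (-18675/3638 - 128116)*(11197 - 92603) = -466104683/3638*(-81406) = 18971858912149/1819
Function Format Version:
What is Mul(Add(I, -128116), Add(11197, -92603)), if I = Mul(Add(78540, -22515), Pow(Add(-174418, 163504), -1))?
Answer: Rational(18971858912149, 1819) ≈ 1.0430e+10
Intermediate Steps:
I = Rational(-18675, 3638) (I = Mul(56025, Pow(-10914, -1)) = Mul(56025, Rational(-1, 10914)) = Rational(-18675, 3638) ≈ -5.1333)
Mul(Add(I, -128116), Add(11197, -92603)) = Mul(Add(Rational(-18675, 3638), -128116), Add(11197, -92603)) = Mul(Rational(-466104683, 3638), -81406) = Rational(18971858912149, 1819)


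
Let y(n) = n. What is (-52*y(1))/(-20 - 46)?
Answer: 26/33 ≈ 0.78788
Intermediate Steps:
(-52*y(1))/(-20 - 46) = (-52*1)/(-20 - 46) = -52/(-66) = -52*(-1/66) = 26/33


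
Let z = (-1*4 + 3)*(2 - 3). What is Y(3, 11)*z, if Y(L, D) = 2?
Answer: 2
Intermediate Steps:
z = 1 (z = (-4 + 3)*(-1) = -1*(-1) = 1)
Y(3, 11)*z = 2*1 = 2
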